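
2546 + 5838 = 8384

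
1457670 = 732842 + 724828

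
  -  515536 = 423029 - 938565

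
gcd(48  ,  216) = 24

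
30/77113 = 30/77113 = 0.00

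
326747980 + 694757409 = 1021505389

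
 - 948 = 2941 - 3889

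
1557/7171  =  1557/7171  =  0.22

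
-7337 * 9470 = -69481390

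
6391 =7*913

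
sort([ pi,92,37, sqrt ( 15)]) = [ pi,sqrt( 15 ), 37,92 ] 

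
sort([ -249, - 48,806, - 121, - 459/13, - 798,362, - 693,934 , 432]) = [  -  798, - 693, - 249, - 121, - 48,- 459/13, 362, 432, 806 , 934]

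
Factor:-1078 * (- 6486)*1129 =7893864132 = 2^2*3^1*7^2 * 11^1*23^1*47^1*1129^1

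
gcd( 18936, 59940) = 36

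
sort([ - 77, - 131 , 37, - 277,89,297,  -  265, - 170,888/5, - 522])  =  [-522,-277,-265, - 170, - 131, - 77,37,89,888/5, 297]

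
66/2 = 33 = 33.00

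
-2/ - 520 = 1/260 = 0.00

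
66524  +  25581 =92105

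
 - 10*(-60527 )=605270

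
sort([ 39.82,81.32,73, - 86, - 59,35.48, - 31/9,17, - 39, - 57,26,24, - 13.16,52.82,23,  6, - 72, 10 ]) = [- 86, - 72, - 59, - 57, - 39 , - 13.16,- 31/9,6,10 , 17,  23,  24, 26, 35.48, 39.82,52.82, 73,81.32 ] 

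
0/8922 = 0 = 0.00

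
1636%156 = 76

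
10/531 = 10/531=0.02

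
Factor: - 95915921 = -17^2*  331889^1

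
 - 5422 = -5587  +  165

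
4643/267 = 17+104/267 = 17.39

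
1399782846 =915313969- - 484468877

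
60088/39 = 1540 + 28/39 = 1540.72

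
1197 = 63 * 19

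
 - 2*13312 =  - 26624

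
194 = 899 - 705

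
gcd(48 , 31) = 1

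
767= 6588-5821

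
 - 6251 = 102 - 6353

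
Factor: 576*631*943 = 342739008 = 2^6  *3^2*23^1 * 41^1* 631^1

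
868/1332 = 217/333 = 0.65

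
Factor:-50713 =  - 13^1*47^1*83^1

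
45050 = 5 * 9010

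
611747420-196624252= 415123168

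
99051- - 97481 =196532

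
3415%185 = 85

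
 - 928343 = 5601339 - 6529682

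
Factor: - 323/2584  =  - 2^( - 3) =- 1/8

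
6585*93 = 612405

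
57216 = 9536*6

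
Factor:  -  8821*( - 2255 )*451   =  8971001105 =5^1*11^2*41^2 * 8821^1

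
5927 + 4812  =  10739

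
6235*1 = 6235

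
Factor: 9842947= 131^1*227^1*331^1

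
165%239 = 165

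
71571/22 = 3253+5/22 = 3253.23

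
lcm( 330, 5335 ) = 32010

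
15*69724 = 1045860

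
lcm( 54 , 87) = 1566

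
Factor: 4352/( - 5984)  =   - 8/11 = - 2^3*11^ (-1) 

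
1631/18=1631/18 = 90.61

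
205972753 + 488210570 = 694183323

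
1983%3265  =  1983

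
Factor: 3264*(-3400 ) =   -  2^9*3^1*5^2*17^2 = - 11097600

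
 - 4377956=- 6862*638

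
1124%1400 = 1124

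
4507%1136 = 1099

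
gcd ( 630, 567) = 63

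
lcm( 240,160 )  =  480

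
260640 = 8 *32580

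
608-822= -214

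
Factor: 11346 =2^1*3^1*31^1*61^1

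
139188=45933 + 93255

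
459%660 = 459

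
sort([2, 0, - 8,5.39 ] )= [-8, 0,2, 5.39]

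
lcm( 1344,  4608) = 32256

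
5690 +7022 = 12712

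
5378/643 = 5378/643 = 8.36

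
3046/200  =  1523/100 =15.23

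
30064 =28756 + 1308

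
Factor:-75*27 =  - 3^4*5^2 = - 2025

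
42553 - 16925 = 25628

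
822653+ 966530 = 1789183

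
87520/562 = 155  +  205/281 = 155.73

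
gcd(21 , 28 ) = 7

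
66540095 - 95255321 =  -  28715226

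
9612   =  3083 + 6529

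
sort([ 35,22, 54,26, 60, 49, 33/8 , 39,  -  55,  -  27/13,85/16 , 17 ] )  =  [ - 55,  -  27/13, 33/8,85/16, 17,22, 26, 35, 39, 49, 54 , 60]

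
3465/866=4 + 1/866 = 4.00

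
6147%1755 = 882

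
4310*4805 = 20709550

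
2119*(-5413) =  - 11470147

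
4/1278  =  2/639 = 0.00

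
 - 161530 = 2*( - 80765 )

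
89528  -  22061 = 67467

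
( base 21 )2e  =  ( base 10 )56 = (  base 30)1Q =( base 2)111000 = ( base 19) 2i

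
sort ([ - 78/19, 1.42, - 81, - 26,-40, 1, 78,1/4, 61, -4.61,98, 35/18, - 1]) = [ - 81, - 40, - 26,  -  4.61, -78/19, - 1,1/4, 1,1.42, 35/18,61, 78, 98 ] 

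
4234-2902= 1332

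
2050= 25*82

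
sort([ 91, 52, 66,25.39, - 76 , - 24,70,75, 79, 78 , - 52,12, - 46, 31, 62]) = [  -  76,-52, - 46,-24, 12, 25.39,31, 52, 62, 66,  70, 75, 78, 79, 91]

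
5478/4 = 2739/2  =  1369.50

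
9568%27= 10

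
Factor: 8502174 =2^1*3^2*191^1*2473^1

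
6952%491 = 78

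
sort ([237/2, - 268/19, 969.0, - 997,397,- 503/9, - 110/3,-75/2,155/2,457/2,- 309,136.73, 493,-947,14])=[ - 997, - 947,- 309, - 503/9,  -  75/2, - 110/3 , - 268/19, 14, 155/2,237/2, 136.73, 457/2, 397,493,969.0]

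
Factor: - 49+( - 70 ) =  - 7^1*17^1 = -119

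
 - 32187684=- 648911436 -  - 616723752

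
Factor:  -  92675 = -5^2 * 11^1 * 337^1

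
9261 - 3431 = 5830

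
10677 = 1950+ 8727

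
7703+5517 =13220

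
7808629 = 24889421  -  17080792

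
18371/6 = 18371/6 = 3061.83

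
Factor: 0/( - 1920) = 0 = 0^1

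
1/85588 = 1/85588 = 0.00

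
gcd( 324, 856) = 4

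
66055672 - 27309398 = 38746274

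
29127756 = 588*49537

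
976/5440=61/340 = 0.18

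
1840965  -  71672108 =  - 69831143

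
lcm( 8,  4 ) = 8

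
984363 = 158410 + 825953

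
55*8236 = 452980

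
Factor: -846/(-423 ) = 2 = 2^1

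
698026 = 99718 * 7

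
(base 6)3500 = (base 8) 1474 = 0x33C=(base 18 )2a0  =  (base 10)828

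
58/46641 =58/46641   =  0.00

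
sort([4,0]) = [0, 4 ] 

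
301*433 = 130333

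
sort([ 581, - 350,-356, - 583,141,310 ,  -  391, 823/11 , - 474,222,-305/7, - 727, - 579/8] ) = [ - 727 , - 583,- 474,- 391, - 356, - 350, - 579/8, - 305/7,823/11,141,222,310, 581 ] 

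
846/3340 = 423/1670 = 0.25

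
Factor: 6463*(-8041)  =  -11^1*17^1*23^1*43^1*281^1=-51968983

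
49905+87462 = 137367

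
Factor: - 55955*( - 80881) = 4525696355  =  5^1 * 19^2*29^1*31^1*2789^1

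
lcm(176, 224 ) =2464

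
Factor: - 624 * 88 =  - 2^7*3^1*11^1*13^1 = -  54912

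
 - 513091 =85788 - 598879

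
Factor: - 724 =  - 2^2 *181^1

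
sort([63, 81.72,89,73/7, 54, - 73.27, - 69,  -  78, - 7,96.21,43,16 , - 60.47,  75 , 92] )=[  -  78, - 73.27, - 69,-60.47, -7  ,  73/7,16,43,54,  63, 75,81.72,89, 92,96.21] 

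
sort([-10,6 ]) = [ - 10,6] 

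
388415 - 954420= - 566005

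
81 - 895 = - 814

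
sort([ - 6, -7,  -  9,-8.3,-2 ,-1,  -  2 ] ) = [ - 9,-8.3, - 7,-6, - 2,- 2, - 1]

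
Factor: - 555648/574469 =- 2^7*3^1*7^( - 1)*1447^1*82067^( - 1) 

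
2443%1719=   724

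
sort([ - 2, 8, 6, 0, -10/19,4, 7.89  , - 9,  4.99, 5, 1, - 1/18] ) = [ - 9,-2, - 10/19, - 1/18, 0, 1, 4, 4.99, 5, 6,7.89, 8]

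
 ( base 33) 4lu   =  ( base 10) 5079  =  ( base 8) 11727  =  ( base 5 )130304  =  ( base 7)20544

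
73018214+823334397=896352611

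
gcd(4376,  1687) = 1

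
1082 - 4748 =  - 3666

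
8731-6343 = 2388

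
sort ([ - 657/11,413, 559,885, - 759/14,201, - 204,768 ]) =[ - 204 , - 657/11, - 759/14, 201, 413, 559,768,885 ] 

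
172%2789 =172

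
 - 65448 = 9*(- 7272) 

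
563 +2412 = 2975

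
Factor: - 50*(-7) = 350=2^1* 5^2 * 7^1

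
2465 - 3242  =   - 777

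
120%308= 120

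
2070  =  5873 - 3803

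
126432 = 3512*36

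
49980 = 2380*21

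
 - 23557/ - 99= 23557/99 = 237.95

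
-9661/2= - 9661/2 = - 4830.50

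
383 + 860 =1243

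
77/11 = 7=7.00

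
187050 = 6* 31175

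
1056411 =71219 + 985192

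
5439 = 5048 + 391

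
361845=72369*5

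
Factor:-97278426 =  -2^1*3^2 * 7^2*53^1*2081^1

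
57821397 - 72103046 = -14281649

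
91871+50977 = 142848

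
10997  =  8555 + 2442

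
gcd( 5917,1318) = 1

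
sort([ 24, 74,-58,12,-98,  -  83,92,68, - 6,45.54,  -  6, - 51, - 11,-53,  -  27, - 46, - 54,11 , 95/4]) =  [ - 98, - 83, - 58, - 54, - 53, - 51, - 46, - 27, - 11,  -  6, - 6, 11, 12, 95/4, 24, 45.54, 68, 74,92]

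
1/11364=1/11364 = 0.00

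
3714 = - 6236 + 9950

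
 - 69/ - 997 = 69/997 = 0.07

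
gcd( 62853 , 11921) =7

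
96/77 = 96/77 =1.25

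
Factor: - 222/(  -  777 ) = 2^1 * 7^( - 1) = 2/7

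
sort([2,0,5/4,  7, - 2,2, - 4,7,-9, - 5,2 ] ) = [ - 9, - 5, - 4, - 2 , 0,5/4,2,2,2, 7  ,  7 ] 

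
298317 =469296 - 170979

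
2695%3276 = 2695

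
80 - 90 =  - 10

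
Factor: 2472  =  2^3*3^1 * 103^1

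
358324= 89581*4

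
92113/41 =2246+ 27/41  =  2246.66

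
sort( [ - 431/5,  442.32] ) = [-431/5,  442.32 ] 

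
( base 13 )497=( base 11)668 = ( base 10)800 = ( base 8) 1440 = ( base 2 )1100100000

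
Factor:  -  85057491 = -3^1*257^1*110321^1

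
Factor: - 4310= - 2^1 *5^1*431^1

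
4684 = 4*1171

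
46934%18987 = 8960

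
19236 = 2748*7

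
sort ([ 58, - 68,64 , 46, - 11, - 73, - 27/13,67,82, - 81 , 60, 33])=[ - 81 , - 73  , - 68 , - 11,-27/13, 33,  46, 58, 60,  64,67,82 ]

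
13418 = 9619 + 3799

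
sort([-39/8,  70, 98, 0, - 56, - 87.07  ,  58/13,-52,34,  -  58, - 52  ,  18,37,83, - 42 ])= [ - 87.07,- 58,  -  56, - 52, - 52, - 42, - 39/8,0,58/13, 18,34,37,70, 83 , 98 ] 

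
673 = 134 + 539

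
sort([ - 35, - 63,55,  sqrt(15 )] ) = [ - 63, - 35, sqrt( 15 ), 55 ] 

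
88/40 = 2 + 1/5= 2.20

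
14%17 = 14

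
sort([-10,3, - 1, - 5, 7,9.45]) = [ - 10, - 5, - 1 , 3,  7,9.45 ] 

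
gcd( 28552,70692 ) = 172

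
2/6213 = 2/6213 = 0.00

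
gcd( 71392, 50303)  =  1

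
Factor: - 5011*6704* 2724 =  - 2^6*3^1 * 227^1*419^1* 5011^1 = - 91509358656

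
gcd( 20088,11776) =8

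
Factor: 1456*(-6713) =-2^4*7^3 *13^1 * 137^1 = - 9774128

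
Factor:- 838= -2^1 * 419^1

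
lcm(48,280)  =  1680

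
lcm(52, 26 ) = 52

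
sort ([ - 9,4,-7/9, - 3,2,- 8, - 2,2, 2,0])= [ - 9 , - 8, - 3, - 2,  -  7/9,0, 2,2,2,4 ] 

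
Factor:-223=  - 223^1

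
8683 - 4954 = 3729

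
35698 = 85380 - 49682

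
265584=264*1006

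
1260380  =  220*5729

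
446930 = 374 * 1195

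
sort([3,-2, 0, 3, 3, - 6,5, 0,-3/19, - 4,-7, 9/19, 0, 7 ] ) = [-7 ,-6,-4,-2, - 3/19,0, 0, 0, 9/19,  3, 3,3, 5, 7]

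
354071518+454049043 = 808120561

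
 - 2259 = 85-2344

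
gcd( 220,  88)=44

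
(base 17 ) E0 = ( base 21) B7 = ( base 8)356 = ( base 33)77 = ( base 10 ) 238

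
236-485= - 249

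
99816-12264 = 87552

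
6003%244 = 147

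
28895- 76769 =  - 47874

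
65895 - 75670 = - 9775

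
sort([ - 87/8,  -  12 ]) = [  -  12,  -  87/8 ]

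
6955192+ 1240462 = 8195654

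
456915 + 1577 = 458492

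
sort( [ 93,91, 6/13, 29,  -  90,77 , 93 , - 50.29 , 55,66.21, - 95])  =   [ - 95,  -  90 ,-50.29,6/13 , 29,  55 , 66.21,77 , 91, 93,93] 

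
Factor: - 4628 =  - 2^2*13^1 * 89^1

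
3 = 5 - 2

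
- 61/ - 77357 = 61/77357= 0.00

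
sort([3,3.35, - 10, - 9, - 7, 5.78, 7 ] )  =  [ - 10, - 9, - 7, 3, 3.35, 5.78, 7] 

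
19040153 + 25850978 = 44891131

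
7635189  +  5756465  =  13391654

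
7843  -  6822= 1021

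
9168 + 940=10108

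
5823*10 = 58230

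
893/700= 1 +193/700 = 1.28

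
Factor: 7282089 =3^3 *173^1*1559^1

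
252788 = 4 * 63197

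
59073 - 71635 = -12562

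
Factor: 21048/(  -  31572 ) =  - 2/3 = -  2^1*3^(-1)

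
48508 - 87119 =-38611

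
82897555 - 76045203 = 6852352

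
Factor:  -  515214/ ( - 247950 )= 987/475= 3^1*5^( - 2)*7^1*19^( - 1 )*47^1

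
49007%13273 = 9188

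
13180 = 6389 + 6791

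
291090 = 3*97030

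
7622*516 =3932952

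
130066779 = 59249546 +70817233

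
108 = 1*108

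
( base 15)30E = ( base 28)OH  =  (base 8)1261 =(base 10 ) 689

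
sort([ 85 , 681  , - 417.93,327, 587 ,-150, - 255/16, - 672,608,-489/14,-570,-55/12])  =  [-672, - 570, - 417.93, - 150, - 489/14,-255/16, - 55/12,  85, 327,587,608, 681] 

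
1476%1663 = 1476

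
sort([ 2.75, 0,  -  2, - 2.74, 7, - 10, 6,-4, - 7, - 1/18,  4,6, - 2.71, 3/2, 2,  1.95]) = [ - 10, - 7 ,-4, - 2.74, - 2.71, - 2, - 1/18,0,3/2 , 1.95, 2, 2.75, 4,6, 6,7 ] 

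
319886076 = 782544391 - 462658315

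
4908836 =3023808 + 1885028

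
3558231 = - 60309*(-59) 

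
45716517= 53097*861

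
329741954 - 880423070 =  - 550681116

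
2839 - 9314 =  - 6475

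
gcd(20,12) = 4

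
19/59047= 19/59047 = 0.00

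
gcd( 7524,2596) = 44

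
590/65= 118/13 = 9.08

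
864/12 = 72=72.00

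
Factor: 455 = 5^1*7^1*13^1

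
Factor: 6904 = 2^3*863^1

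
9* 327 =2943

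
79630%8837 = 97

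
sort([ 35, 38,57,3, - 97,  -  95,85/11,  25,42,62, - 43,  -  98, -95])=[ - 98, - 97, - 95, - 95,  -  43, 3, 85/11,25,35,38, 42, 57, 62]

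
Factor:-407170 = -2^1*5^1  *19^1*2143^1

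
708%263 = 182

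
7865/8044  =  7865/8044 = 0.98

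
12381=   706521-694140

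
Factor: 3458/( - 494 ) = - 7 = - 7^1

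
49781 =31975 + 17806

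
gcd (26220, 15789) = 57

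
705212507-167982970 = 537229537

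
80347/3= 26782 + 1/3=26782.33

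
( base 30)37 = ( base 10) 97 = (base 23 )45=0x61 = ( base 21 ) 4D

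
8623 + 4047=12670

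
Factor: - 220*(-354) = 2^3*3^1 * 5^1*11^1*59^1 = 77880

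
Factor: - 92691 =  - 3^3*3433^1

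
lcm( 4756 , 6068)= 175972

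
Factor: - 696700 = - 2^2*5^2*6967^1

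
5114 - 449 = 4665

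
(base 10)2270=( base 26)398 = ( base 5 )33040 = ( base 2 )100011011110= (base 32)26U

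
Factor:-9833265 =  - 3^3*5^1 * 13^2*431^1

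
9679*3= 29037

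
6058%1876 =430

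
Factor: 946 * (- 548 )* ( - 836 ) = 2^5*11^2 * 19^1*43^1 * 137^1  =  433389088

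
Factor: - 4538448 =-2^4*3^2 * 31517^1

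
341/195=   341/195 = 1.75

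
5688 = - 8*( - 711)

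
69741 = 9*7749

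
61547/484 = 127 + 79/484 = 127.16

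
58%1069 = 58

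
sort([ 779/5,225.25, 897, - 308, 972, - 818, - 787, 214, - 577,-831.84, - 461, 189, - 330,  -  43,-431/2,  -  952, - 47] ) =[  -  952, - 831.84, - 818, - 787,-577, - 461,-330, - 308 , - 431/2, - 47, - 43, 779/5, 189,214, 225.25,897, 972] 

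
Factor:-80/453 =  - 2^4*3^( - 1)* 5^1 * 151^( - 1)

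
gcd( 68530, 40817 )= 7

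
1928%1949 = 1928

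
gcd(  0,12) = 12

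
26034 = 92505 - 66471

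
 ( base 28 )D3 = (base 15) 197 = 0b101101111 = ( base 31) BQ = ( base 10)367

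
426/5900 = 213/2950=0.07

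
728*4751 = 3458728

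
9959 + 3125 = 13084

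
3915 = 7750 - 3835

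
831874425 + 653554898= 1485429323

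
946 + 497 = 1443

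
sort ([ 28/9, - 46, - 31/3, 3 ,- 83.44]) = [ - 83.44,-46  , - 31/3, 3,28/9 ] 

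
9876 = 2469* 4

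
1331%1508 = 1331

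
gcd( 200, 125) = 25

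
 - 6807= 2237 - 9044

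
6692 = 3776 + 2916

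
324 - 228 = 96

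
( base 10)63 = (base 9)70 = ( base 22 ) 2J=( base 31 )21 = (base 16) 3F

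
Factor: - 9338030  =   - 2^1*5^1 * 13^1*109^1 * 659^1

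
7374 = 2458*3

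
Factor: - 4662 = -2^1*3^2*7^1*37^1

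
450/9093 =150/3031 = 0.05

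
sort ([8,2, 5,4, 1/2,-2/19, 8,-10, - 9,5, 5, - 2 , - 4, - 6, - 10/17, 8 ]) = [ - 10,  -  9,-6, - 4, - 2, - 10/17, - 2/19,1/2 , 2, 4,5, 5, 5,8,8, 8] 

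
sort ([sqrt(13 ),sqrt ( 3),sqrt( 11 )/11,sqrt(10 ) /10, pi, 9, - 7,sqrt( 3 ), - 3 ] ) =[ - 7,-3,sqrt ( 11 ) /11, sqrt ( 10 ) /10, sqrt ( 3), sqrt ( 3),pi, sqrt ( 13 ),9 ] 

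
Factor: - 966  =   - 2^1*3^1*7^1* 23^1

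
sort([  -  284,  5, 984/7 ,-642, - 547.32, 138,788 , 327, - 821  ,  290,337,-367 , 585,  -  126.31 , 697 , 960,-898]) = [ - 898, - 821, - 642  , - 547.32, - 367,-284, - 126.31, 5 , 138, 984/7, 290,327 , 337,585,  697, 788 , 960]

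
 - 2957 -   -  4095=1138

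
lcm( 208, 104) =208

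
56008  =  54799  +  1209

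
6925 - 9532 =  - 2607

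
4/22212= 1/5553 = 0.00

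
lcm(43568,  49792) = 348544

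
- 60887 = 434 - 61321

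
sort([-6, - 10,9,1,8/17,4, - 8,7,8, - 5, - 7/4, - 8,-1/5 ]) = [ - 10,-8,- 8, - 6,-5, - 7/4,-1/5,8/17,1,4,7,8,  9 ] 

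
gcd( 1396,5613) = 1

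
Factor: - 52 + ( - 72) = -124 = - 2^2  *  31^1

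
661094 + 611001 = 1272095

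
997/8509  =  997/8509 = 0.12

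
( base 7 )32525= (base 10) 8153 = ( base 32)7UP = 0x1fd9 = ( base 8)17731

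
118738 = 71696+47042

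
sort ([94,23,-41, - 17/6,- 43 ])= [-43,- 41, - 17/6,23,94]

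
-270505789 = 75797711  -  346303500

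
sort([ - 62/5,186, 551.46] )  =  [ - 62/5, 186,551.46 ] 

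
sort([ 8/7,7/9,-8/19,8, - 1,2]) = [ - 1, - 8/19,7/9,8/7,2,8 ] 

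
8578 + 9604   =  18182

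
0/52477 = 0 = 0.00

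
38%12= 2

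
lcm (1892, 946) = 1892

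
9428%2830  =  938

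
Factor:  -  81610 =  - 2^1*5^1*8161^1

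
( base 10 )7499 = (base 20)IEJ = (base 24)D0B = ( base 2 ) 1110101001011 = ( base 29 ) 8qh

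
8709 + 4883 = 13592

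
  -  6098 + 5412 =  - 686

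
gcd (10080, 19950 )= 210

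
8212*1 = 8212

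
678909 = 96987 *7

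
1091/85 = 1091/85 =12.84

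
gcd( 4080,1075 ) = 5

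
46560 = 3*15520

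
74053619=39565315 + 34488304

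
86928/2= 43464 = 43464.00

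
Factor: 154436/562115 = 2^2 * 5^( - 1)*19^( - 1)*61^( - 1 )*97^( - 1)*38609^1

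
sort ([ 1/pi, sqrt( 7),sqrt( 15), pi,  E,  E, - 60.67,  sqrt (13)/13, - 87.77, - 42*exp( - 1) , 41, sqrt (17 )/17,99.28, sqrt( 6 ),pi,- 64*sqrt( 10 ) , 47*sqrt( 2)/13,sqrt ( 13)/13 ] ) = [ - 64*sqrt( 10 ) , - 87.77, - 60.67,  -  42*exp(  -  1 ), sqrt( 17)/17 , sqrt( 13 )/13,sqrt( 13 )/13,1/pi, sqrt (6),sqrt( 7 ),E , E , pi , pi,sqrt( 15 ),47*sqrt( 2 )/13,41,99.28] 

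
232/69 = 3 + 25/69= 3.36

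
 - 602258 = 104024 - 706282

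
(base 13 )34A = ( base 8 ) 1071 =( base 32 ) hp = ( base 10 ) 569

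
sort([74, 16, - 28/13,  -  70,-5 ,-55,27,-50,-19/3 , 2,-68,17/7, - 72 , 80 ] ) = [  -  72,  -  70,-68,  -  55,-50, - 19/3, -5,-28/13,2, 17/7,16 , 27,74, 80] 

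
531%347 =184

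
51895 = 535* 97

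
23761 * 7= 166327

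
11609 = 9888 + 1721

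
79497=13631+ 65866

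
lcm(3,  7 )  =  21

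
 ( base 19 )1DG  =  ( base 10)624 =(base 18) 1gc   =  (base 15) 2B9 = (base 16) 270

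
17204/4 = 4301=4301.00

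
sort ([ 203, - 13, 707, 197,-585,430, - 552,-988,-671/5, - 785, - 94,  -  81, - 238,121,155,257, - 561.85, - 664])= [ - 988, - 785, - 664 ,  -  585, - 561.85, - 552, - 238, -671/5,- 94, -81, - 13,121,155,  197, 203,257,430,707 ]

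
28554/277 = 103  +  23/277=103.08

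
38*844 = 32072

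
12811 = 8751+4060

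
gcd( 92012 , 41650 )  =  2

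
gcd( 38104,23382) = 866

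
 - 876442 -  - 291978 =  - 584464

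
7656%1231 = 270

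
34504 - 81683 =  - 47179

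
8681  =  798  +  7883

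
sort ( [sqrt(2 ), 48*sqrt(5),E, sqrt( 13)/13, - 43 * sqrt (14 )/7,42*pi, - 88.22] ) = [ - 88.22, - 43*sqrt(14)/7, sqrt(13)/13, sqrt(2), E, 48*sqrt( 5 ), 42*pi] 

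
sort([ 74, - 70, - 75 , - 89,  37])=[ -89,-75, - 70, 37, 74]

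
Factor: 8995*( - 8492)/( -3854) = 2^1*5^1*7^1*11^1*41^( - 1)*47^(-1)*193^1 * 257^1 = 38192770/1927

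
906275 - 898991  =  7284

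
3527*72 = 253944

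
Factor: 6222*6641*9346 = 386179542492 = 2^2*3^1*17^1*29^1*61^1*229^1*4673^1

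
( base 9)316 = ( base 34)7K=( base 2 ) 100000010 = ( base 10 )258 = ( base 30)8i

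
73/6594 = 73/6594 = 0.01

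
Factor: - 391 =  -17^1* 23^1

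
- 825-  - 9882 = 9057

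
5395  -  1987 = 3408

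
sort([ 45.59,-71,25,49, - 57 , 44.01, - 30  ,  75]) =[-71, - 57,  -  30 , 25, 44.01,45.59,49,75]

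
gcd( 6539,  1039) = 1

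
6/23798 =3/11899 = 0.00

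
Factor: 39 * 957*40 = 2^3*3^2*5^1*11^1*13^1 *29^1  =  1492920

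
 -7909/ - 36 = 7909/36 = 219.69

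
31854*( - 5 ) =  - 159270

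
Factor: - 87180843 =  - 3^1 * 37^1*785413^1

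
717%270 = 177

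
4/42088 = 1/10522=0.00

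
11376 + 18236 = 29612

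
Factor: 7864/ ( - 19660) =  - 2/5 = -2^1 * 5^( - 1)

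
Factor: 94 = 2^1*47^1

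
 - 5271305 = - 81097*65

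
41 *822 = 33702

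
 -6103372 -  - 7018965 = 915593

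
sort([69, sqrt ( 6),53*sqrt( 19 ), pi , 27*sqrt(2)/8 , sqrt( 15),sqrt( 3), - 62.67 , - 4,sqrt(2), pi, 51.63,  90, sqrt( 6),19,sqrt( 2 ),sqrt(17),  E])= [ - 62.67, - 4,  sqrt( 2 ), sqrt(  2 ),sqrt( 3 ),sqrt(6), sqrt( 6 ), E,pi,pi,sqrt (15),sqrt(17 ),27*sqrt( 2 ) /8, 19, 51.63,69, 90,  53*sqrt( 19)] 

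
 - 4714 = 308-5022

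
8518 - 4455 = 4063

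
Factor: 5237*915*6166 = 29546577930= 2^1*3^1*5^1 * 61^1*3083^1*  5237^1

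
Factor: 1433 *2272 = 3255776=2^5*71^1*1433^1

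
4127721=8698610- 4570889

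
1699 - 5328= - 3629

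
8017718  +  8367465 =16385183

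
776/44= 194/11  =  17.64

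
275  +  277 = 552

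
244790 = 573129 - 328339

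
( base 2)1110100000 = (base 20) 268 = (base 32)t0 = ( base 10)928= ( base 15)41D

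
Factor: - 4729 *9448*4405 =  - 2^3*5^1*881^1 * 1181^1 *4729^1 = - 196813602760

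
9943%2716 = 1795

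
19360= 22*880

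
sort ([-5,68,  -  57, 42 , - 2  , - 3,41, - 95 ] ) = [ - 95 , - 57, - 5, - 3,-2 , 41,  42, 68 ] 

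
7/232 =7/232 = 0.03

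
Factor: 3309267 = 3^1 * 13^1*53^1*1601^1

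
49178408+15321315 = 64499723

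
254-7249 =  - 6995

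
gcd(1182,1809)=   3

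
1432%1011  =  421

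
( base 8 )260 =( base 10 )176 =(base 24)78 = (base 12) 128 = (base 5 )1201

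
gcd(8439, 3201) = 291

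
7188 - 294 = 6894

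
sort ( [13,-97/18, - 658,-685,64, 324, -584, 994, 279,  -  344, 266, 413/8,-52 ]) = [ - 685, -658, - 584,-344, - 52, - 97/18,13,413/8, 64,266 , 279,324,994 ]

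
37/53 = 37/53 = 0.70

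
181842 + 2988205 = 3170047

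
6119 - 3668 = 2451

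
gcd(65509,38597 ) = 1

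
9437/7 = 1348 + 1/7 = 1348.14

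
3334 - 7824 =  - 4490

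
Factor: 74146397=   13^1 *547^1* 10427^1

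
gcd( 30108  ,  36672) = 12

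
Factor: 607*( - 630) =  - 382410 =- 2^1*3^2*5^1*7^1*607^1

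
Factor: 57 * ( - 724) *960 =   -  2^8*3^2 * 5^1*19^1 * 181^1 = - 39617280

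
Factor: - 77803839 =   -  3^2*29^1*298099^1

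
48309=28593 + 19716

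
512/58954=256/29477 = 0.01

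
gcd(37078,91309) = 1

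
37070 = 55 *674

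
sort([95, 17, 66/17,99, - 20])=[ - 20, 66/17,17, 95, 99 ]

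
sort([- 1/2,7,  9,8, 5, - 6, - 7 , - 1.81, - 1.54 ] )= [-7,- 6 , - 1.81, - 1.54, - 1/2,5, 7,8,9 ]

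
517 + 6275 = 6792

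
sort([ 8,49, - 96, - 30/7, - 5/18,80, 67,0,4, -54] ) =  [ - 96,- 54, - 30/7, - 5/18,0, 4,8 , 49, 67,  80 ]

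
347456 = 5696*61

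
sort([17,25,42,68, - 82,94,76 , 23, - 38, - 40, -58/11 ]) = [ - 82, - 40,- 38  , - 58/11, 17, 23, 25, 42,68,76,94 ] 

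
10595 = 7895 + 2700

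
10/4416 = 5/2208 = 0.00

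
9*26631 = 239679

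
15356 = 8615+6741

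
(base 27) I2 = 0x1E8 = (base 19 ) 16d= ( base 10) 488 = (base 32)f8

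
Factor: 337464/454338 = 436/587 = 2^2 * 109^1*587^( - 1) 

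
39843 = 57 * 699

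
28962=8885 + 20077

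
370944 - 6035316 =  - 5664372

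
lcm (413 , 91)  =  5369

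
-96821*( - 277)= 26819417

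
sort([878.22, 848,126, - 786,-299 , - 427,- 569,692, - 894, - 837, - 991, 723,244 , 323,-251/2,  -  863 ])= [ - 991, -894,-863,  -  837,  -  786, - 569,-427, - 299,- 251/2,126,244,323,692,723,848,878.22 ] 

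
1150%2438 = 1150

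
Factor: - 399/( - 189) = 19/9 = 3^( - 2)*19^1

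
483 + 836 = 1319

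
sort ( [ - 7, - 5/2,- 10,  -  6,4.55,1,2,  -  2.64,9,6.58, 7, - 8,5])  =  [-10,-8, -7, - 6,-2.64,  -  5/2, 1, 2, 4.55, 5,6.58,  7,9]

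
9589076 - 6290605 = 3298471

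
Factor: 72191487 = 3^1 * 61^1*394489^1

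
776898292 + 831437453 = 1608335745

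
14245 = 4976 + 9269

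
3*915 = 2745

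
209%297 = 209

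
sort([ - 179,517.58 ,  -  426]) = [ - 426,-179,  517.58]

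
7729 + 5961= 13690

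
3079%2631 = 448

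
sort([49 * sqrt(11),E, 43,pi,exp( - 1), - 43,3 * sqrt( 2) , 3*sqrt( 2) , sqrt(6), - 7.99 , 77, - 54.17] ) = [ - 54.17 , - 43, - 7.99 , exp( - 1),sqrt(6), E,pi , 3  *  sqrt (2),  3*sqrt( 2 ) , 43, 77,49 *sqrt( 11) ] 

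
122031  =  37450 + 84581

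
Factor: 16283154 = 2^1*3^1*43^1 * 63113^1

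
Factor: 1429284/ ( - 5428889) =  - 2^2*3^1 * 19^(-1) * 119107^1*285731^( -1 ) 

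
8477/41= 8477/41 = 206.76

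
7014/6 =1169= 1169.00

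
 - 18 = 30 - 48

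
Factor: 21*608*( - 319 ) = - 2^5*3^1*7^1*11^1*19^1*29^1 = - 4072992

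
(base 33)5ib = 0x17a2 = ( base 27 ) 882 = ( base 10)6050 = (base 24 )AC2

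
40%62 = 40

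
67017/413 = 67017/413 =162.27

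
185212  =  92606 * 2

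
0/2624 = 0 = 0.00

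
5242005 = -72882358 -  - 78124363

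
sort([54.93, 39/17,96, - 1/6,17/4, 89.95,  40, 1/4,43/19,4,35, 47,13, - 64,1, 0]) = [ - 64,-1/6, 0,1/4,1, 43/19,39/17,4,17/4,13,35,40, 47,54.93, 89.95,96]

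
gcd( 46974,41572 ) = 2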